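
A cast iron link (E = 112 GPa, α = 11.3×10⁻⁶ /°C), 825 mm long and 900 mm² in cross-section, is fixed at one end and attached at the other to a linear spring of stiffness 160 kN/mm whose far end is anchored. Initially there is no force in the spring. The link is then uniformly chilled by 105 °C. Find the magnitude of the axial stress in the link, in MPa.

σ ≈ 75.3 MPa (tensile)

If the spring were absent the link would shorten by αΔT L = 11.3×10⁻⁶ × 105 × 825 = 0.9789 mm.
Let P be the tensile force in the spring. The link extends elastically by PL/(AE) and the spring stretches by P/k; together these equal δ_free.
P [ L/(AE) + 1/k ] = δ_free → P [ 825/(900×112×10³) + 1/(160×10³) ] = 0.9789.
P = 0.9789 / 1.443×10⁻⁵ = 67810 N.
σ = P/A = 67810/900 = 75.35 MPa.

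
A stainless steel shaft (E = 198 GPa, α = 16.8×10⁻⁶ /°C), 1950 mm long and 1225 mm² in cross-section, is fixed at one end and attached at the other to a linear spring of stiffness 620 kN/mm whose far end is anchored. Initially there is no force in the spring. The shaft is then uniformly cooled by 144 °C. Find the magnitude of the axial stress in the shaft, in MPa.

Free thermal contraction: δ_free = αΔT L = 16.8×10⁻⁶ × 144 × 1950 = 4.717 mm.
With a force P in the spring, the elastic change of the shaft is PL/(AE) and that of the spring is P/k; compatibility requires their sum to equal δ_free.
So P = δ_free / [L/(AE) + 1/k] = 4.717 / [ 1950/(1225×198×10³) + 1/(620×10³) ].
P = 4.717 / 9.652×10⁻⁶ = 488700 N.
σ = P/A = 488700/1225 = 399 MPa.

σ ≈ 399 MPa (tensile)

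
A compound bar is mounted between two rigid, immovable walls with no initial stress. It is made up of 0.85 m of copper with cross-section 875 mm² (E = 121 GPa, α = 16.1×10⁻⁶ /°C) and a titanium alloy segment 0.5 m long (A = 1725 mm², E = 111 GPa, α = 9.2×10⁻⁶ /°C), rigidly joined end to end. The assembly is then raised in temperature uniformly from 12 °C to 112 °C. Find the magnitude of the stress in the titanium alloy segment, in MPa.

σ ≈ 99.6 MPa (compressive)

With the walls removed the bar would change length by δ_free = Σ αᵢΔT Lᵢ = 16.1×10⁻⁶×100×850 + 9.2×10⁻⁶×100×500 = 1.829 mm.
Since the ends are fixed, an axial force P builds up, equal in every segment, with P · Σ Lᵢ/(AᵢEᵢ) = δ_free.
The series flexibility is Σ Lᵢ/(AᵢEᵢ) = 850/(875×121×10³) + 500/(1725×111×10³) = 1.064×10⁻⁵ mm/N.
P = 1.829 / 1.064×10⁻⁵ = 171900 N = 171.9 kN, compressive.
σ_{titanium alloy} = P / A = 171900 / 1725 = 99.63 MPa.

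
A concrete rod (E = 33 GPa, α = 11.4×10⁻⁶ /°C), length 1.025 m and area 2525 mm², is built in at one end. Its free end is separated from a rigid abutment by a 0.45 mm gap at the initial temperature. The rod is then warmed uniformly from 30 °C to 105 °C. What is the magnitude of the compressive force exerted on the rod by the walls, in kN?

Free thermal elongation = αΔT L = 11.4×10⁻⁶ × 75 × 1025 = 0.8764 mm.
The gap closes (δ_free > 0.45 mm) and the wall then resists a further 0.8764 − 0.45 = 0.4264 mm of expansion.
That suppressed elongation corresponds to σ = E·Δ/L = 33×10³ × 0.4264/1025 = 13.73 MPa.
P = σA = 13.73 × 2525 = 34.66 kN.

P ≈ 34.7 kN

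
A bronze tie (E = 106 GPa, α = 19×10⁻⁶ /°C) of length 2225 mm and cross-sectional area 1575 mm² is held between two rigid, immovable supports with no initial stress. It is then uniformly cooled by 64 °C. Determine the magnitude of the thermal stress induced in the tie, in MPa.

σ ≈ 129 MPa (tensile)

The supports are rigid, so the total axial strain is zero. The restrained thermal strain is ε = αΔT = 19×10⁻⁶ × 64 = 1216×10⁻⁶.
Hence σ = E·αΔT = 106×10³ × 1216×10⁻⁶ = 128.9 MPa, tensile.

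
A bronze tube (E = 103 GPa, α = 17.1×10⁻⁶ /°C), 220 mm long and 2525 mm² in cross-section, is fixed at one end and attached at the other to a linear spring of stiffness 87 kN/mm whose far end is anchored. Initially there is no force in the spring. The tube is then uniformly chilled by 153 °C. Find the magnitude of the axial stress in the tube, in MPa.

Free thermal contraction: δ_free = αΔT L = 17.1×10⁻⁶ × 153 × 220 = 0.5756 mm.
Let P be the tensile force in the spring. The tube extends elastically by PL/(AE) and the spring stretches by P/k; together these equal δ_free.
P [ L/(AE) + 1/k ] = δ_free → P [ 220/(2525×103×10³) + 1/(87×10³) ] = 0.5756.
P = 0.5756 / 1.234×10⁻⁵ = 46640 N.
σ = P/A = 46640/2525 = 18.47 MPa.

σ ≈ 18.5 MPa (tensile)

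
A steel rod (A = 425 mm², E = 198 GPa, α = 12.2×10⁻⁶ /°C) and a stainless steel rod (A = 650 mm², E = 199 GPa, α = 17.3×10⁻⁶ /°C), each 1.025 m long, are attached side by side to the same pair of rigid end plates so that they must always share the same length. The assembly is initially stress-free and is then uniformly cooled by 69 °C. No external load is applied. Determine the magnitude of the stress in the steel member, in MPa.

The stainless steel has the larger α, so on cooling it would change length more than the steel if both were free. The rigid plates force a common final length, so the stainless steel is put into tension and the steel into compression, with equal and opposite forces P (no external load).
Equating the net (thermal + elastic) strains gives |α₁ − α₂|·ΔT = P·[1/(A₁E₁) + 1/(A₂E₂)].
|α₁ − α₂|·ΔT = 5.1×10⁻⁶ × 69 = 0.0003519.
1/(A₁E₁) + 1/(A₂E₂) = 1/(425×198×10³) + 1/(650×199×10³) = 1.961×10⁻⁸ N⁻¹.
So P = 0.0003519 / 1.961×10⁻⁸ = 17.94 kN.
σ_{steel} = P/A₁ = 17940/425 = 42.21 MPa, compressive.

σ ≈ 42.2 MPa (compressive)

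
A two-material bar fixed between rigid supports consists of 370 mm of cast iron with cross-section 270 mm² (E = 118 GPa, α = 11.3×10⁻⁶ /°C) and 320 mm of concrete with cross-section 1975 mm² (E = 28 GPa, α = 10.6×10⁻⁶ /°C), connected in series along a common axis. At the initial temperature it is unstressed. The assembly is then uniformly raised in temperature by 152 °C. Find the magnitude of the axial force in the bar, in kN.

If the supports were absent, the total length change would be Σ αᵢΔT Lᵢ = 11.3×10⁻⁶×152×370 + 10.6×10⁻⁶×152×320 = 1.151 mm.
The rigid supports impose zero overall length change; the single axial force P common to all segments must satisfy P Σ Lᵢ/(AᵢEᵢ) = δ_free.
The series flexibility is Σ Lᵢ/(AᵢEᵢ) = 370/(270×118×10³) + 320/(1975×28×10³) = 1.74×10⁻⁵ mm/N.
P = 1.151 / 1.74×10⁻⁵ = 66160 N = 66.16 kN, compressive.

P ≈ 66.2 kN (compressive)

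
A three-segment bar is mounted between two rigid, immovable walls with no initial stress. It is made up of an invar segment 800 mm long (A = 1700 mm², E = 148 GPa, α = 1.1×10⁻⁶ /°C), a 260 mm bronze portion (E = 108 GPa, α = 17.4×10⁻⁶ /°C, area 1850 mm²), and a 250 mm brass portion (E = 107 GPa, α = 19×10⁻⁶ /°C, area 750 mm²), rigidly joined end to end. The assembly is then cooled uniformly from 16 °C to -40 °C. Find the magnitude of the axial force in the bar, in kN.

If the supports were absent, the total length change would be Σ αᵢΔT Lᵢ = 1.1×10⁻⁶×56×800 + 17.4×10⁻⁶×56×260 + 19×10⁻⁶×56×250 = 0.5686 mm.
The rigid supports impose zero overall length change; the single axial force P common to all segments must satisfy P Σ Lᵢ/(AᵢEᵢ) = δ_free.
Σ Lᵢ/(AᵢEᵢ) = 800/(1700×148×10³) + 260/(1850×108×10³) + 250/(750×107×10³) = 7.596×10⁻⁶ mm/N.
P = 0.5686 / 7.596×10⁻⁶ = 74860 N = 74.86 kN, tensile.

P ≈ 74.9 kN (tensile)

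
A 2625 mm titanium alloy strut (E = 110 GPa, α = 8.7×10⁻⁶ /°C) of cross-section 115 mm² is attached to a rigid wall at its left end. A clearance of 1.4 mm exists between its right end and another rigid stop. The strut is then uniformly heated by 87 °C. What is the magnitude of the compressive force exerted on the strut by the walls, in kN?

Free thermal elongation = αΔT L = 8.7×10⁻⁶ × 87 × 2625 = 1.987 mm.
The gap closes (δ_free > 1.4 mm) and the wall then resists a further 1.987 − 1.4 = 0.5869 mm of expansion.
That suppressed elongation corresponds to σ = E·Δ/L = 110×10³ × 0.5869/2625 = 24.59 MPa.
P = σA = 24.59 × 115 = 2.828 kN.

P ≈ 2.83 kN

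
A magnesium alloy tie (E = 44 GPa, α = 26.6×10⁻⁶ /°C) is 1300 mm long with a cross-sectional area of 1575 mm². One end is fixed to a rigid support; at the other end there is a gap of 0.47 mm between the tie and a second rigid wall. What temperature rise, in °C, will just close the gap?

ΔT ≈ 13.6 °C

Contact occurs when the free expansion equals the gap: αΔT L = 0.47 mm.
ΔT = 0.47 / (26.6×10⁻⁶ × 1300) = 13.59 °C.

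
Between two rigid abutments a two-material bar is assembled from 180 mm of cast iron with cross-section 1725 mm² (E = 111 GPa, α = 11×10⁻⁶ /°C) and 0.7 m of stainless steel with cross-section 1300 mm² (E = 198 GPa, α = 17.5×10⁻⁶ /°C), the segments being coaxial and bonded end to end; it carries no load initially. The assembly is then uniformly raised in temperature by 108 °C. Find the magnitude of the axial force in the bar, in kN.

P ≈ 420 kN (compressive)

If the supports were absent, the total length change would be Σ αᵢΔT Lᵢ = 11×10⁻⁶×108×180 + 17.5×10⁻⁶×108×700 = 1.537 mm.
The rigid supports impose zero overall length change; the single axial force P common to all segments must satisfy P Σ Lᵢ/(AᵢEᵢ) = δ_free.
The series flexibility is Σ Lᵢ/(AᵢEᵢ) = 180/(1725×111×10³) + 700/(1300×198×10³) = 3.66×10⁻⁶ mm/N.
So P = 1.537 / 3.66×10⁻⁶ = 420 kN, compressive.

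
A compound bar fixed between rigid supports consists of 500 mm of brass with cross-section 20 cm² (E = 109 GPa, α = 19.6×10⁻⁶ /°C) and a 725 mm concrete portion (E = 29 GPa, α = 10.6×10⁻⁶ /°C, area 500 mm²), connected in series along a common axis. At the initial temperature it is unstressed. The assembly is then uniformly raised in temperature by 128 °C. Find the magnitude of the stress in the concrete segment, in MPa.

σ ≈ 85.6 MPa (compressive)

With the walls removed the bar would change length by δ_free = Σ αᵢΔT Lᵢ = 19.6×10⁻⁶×128×500 + 10.6×10⁻⁶×128×725 = 2.238 mm.
The rigid supports impose zero overall length change; the single axial force P common to all segments must satisfy P Σ Lᵢ/(AᵢEᵢ) = δ_free.
Σ Lᵢ/(AᵢEᵢ) = 500/(2000×109×10³) + 725/(500×29×10³) = 5.229×10⁻⁵ mm/N.
P = 2.238 / 5.229×10⁻⁵ = 42800 N = 42.8 kN, compressive.
σ_{concrete} = P / A = 42800 / 500 = 85.6 MPa.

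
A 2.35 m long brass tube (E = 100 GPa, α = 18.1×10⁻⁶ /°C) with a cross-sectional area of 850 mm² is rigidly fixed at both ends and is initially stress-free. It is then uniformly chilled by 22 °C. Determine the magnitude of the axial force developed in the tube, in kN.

Full restraint means ε = 0, so the stress is σ = EαΔT = 100×10³ × 18.1×10⁻⁶ × 22 = 39.82 MPa.
P = AEαΔT = 850 × 100×10³ × 18.1×10⁻⁶ × 22 = 33.85 kN (tensile).

P ≈ 33.8 kN (tensile)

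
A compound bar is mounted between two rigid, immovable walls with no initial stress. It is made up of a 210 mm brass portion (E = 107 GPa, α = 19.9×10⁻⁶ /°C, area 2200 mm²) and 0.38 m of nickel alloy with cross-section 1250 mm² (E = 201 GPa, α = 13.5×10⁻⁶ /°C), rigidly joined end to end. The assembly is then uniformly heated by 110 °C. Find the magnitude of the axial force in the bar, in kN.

With the walls removed the bar would change length by δ_free = Σ αᵢΔT Lᵢ = 19.9×10⁻⁶×110×210 + 13.5×10⁻⁶×110×380 = 1.024 mm.
The rigid supports impose zero overall length change; the single axial force P common to all segments must satisfy P Σ Lᵢ/(AᵢEᵢ) = δ_free.
Σ Lᵢ/(AᵢEᵢ) = 210/(2200×107×10³) + 380/(1250×201×10³) = 2.405×10⁻⁶ mm/N.
P = 1.024 / 2.405×10⁻⁶ = 425900 N = 425.9 kN, compressive.

P ≈ 426 kN (compressive)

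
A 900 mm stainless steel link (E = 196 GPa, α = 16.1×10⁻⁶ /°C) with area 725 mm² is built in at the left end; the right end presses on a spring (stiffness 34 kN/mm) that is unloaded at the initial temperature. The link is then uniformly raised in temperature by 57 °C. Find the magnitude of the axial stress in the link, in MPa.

The unrestrained thermal change is αΔT L = 16.1×10⁻⁶ × 57 × 900 = 0.8259 mm.
With a force P in the spring, the elastic change of the link is PL/(AE) and that of the spring is P/k; compatibility requires their sum to equal δ_free.
So P = δ_free / [L/(AE) + 1/k] = 0.8259 / [ 900/(725×196×10³) + 1/(34×10³) ].
P = 0.8259 / 3.575×10⁻⁵ = 23110 N.
σ = P/A = 23110/725 = 31.87 MPa.

σ ≈ 31.9 MPa (compressive)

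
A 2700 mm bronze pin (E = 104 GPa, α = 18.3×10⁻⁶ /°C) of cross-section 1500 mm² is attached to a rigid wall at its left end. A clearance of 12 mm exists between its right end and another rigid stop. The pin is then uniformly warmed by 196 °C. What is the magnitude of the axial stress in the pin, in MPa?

σ ≈ 0 MPa

Free thermal elongation = αΔT L = 18.3×10⁻⁶ × 196 × 2700 = 9.684 mm.
This is smaller than the 12 mm clearance, so the pin expands freely without reaching the stop — the stress is zero.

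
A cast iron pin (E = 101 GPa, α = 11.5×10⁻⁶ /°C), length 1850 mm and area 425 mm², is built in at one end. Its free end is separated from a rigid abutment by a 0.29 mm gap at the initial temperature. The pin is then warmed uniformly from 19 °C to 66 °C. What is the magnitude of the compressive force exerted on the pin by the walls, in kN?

P ≈ 16.5 kN

If the wall were absent the pin would grow by αΔT L = 11.5×10⁻⁶ × 47 × 1850 = 0.9999 mm.
The gap closes (δ_free > 0.29 mm) and the wall then resists a further 0.9999 − 0.29 = 0.7099 mm of expansion.
That suppressed elongation corresponds to σ = E·Δ/L = 101×10³ × 0.7099/1850 = 38.76 MPa.
P = σA = 38.76 × 425 = 16.47 kN.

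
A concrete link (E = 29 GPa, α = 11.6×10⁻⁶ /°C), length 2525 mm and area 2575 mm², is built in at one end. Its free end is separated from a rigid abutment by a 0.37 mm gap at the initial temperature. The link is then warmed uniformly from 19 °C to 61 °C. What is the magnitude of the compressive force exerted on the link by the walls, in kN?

If the wall were absent the link would grow by αΔT L = 11.6×10⁻⁶ × 42 × 2525 = 1.23 mm.
This exceeds the 0.37 mm gap, so the wall pushes back. The portion of expansion that must be recovered elastically is δ_free − gap = 1.23 − 0.37 = 0.8602 mm.
That suppressed elongation corresponds to σ = E·Δ/L = 29×10³ × 0.8602/2525 = 9.879 MPa.
Force on the wall = σA = 9.879 × 2575 mm² = 25.44 kN.

P ≈ 25.4 kN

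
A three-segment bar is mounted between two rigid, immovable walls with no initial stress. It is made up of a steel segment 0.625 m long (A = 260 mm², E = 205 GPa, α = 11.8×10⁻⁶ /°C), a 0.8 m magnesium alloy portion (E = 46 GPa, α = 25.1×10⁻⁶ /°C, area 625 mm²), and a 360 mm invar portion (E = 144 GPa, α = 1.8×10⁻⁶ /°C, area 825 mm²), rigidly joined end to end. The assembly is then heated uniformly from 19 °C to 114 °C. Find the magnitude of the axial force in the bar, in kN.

P ≈ 62.7 kN (compressive)

If the supports were absent, the total length change would be Σ αᵢΔT Lᵢ = 11.8×10⁻⁶×95×625 + 25.1×10⁻⁶×95×800 + 1.8×10⁻⁶×95×360 = 2.67 mm.
Since the ends are fixed, an axial force P builds up, equal in every segment, with P · Σ Lᵢ/(AᵢEᵢ) = δ_free.
The series flexibility is Σ Lᵢ/(AᵢEᵢ) = 625/(260×205×10³) + 800/(625×46×10³) + 360/(825×144×10³) = 4.258×10⁻⁵ mm/N.
Hence P = δ_free / Σ(L/AE) = 2.67/4.258×10⁻⁵ = 62.7 kN (compressive).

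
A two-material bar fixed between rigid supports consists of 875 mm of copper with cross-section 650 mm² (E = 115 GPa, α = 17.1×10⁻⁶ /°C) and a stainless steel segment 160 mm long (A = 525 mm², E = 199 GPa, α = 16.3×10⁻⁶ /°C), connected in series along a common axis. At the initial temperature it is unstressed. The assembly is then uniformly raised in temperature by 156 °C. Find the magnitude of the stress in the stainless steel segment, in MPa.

If the supports were absent, the total length change would be Σ αᵢΔT Lᵢ = 17.1×10⁻⁶×156×875 + 16.3×10⁻⁶×156×160 = 2.741 mm.
The walls prevent any net length change, so an axial force P (same in every segment) develops. Compatibility: P · Σ Lᵢ/(AᵢEᵢ) = δ_free.
The series flexibility is Σ Lᵢ/(AᵢEᵢ) = 875/(650×115×10³) + 160/(525×199×10³) = 1.324×10⁻⁵ mm/N.
So P = 2.741 / 1.324×10⁻⁵ = 207.1 kN, compressive.
σ_{stainless steel} = P / A = 207100 / 525 = 394.4 MPa.

σ ≈ 394 MPa (compressive)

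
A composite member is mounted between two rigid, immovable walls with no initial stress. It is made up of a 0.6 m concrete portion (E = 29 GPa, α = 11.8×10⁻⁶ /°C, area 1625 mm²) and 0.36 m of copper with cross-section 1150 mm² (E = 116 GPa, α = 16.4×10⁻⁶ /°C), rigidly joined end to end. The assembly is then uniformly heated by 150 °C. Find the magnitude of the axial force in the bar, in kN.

If the supports were absent, the total length change would be Σ αᵢΔT Lᵢ = 11.8×10⁻⁶×150×600 + 16.4×10⁻⁶×150×360 = 1.948 mm.
The rigid supports impose zero overall length change; the single axial force P common to all segments must satisfy P Σ Lᵢ/(AᵢEᵢ) = δ_free.
The series flexibility is Σ Lᵢ/(AᵢEᵢ) = 600/(1625×29×10³) + 360/(1150×116×10³) = 1.543×10⁻⁵ mm/N.
So P = 1.948 / 1.543×10⁻⁵ = 126.2 kN, compressive.

P ≈ 126 kN (compressive)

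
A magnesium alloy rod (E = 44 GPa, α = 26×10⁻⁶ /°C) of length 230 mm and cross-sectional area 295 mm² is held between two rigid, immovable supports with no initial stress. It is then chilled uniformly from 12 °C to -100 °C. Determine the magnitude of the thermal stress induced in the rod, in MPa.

With length fixed, the mechanical strain must cancel the thermal strain αΔT = 26×10⁻⁶ × 112 = 2912×10⁻⁶.
σ = EαΔT = 44×10³ × 26×10⁻⁶ × 112 = 128.1 MPa (tensile; the rod is trying to contract).

σ ≈ 128 MPa (tensile)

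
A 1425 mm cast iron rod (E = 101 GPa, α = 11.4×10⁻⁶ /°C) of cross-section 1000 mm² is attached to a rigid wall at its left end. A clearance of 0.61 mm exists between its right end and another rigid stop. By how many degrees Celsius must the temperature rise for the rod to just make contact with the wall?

ΔT ≈ 37.6 °C

The gap closes when αΔT L = 0.61 mm, since the rod is still unstressed at that instant.
ΔT = 0.61 / (11.4×10⁻⁶ × 1425) = 37.55 °C.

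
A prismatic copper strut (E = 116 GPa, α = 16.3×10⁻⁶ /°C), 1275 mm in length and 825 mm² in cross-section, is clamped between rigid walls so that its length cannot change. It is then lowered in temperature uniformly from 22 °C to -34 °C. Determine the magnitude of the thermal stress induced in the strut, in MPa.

σ ≈ 106 MPa (tensile)

With length fixed, the mechanical strain must cancel the thermal strain αΔT = 16.3×10⁻⁶ × 56 = 912.8×10⁻⁶.
The stress required to suppress this strain is σ = Eε = 116×10³ × 912.8×10⁻⁶ = 105.9 MPa, tensile since the strut is trying to contract.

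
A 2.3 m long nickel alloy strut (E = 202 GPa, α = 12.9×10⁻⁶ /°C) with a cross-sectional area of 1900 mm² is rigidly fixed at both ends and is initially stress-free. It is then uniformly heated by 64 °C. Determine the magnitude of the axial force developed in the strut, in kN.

P ≈ 317 kN (compressive)

The ends cannot move, so σ = EαΔT = 202×10³ × 12.9×10⁻⁶ × 64 = 166.8 MPa.
P = AEαΔT = 1900 × 202×10³ × 12.9×10⁻⁶ × 64 = 316.9 kN (compressive).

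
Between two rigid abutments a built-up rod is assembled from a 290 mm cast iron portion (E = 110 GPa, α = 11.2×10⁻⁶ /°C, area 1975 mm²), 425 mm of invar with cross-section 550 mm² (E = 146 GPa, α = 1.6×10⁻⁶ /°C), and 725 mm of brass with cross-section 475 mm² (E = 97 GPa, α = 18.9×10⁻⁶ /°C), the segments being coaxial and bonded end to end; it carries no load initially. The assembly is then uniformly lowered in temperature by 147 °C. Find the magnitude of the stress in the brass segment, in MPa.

σ ≈ 244 MPa (tensile)

With the walls removed the bar would change length by δ_free = Σ αᵢΔT Lᵢ = 11.2×10⁻⁶×147×290 + 1.6×10⁻⁶×147×425 + 18.9×10⁻⁶×147×725 = 2.592 mm.
Since the ends are fixed, an axial force P builds up, equal in every segment, with P · Σ Lᵢ/(AᵢEᵢ) = δ_free.
Σ Lᵢ/(AᵢEᵢ) = 290/(1975×110×10³) + 425/(550×146×10³) + 725/(475×97×10³) = 2.236×10⁻⁵ mm/N.
P = 2.592 / 2.236×10⁻⁵ = 115900 N = 115.9 kN, tensile.
σ_{brass} = P / A = 115900 / 475 = 244 MPa.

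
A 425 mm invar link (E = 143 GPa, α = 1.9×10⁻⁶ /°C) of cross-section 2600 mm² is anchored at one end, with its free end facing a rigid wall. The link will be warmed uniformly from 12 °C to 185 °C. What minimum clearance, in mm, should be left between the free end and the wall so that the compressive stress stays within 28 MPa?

g ≈ 0.0565 mm

Free expansion if unrestrained: δ_free = αΔT L = 1.9×10⁻⁶ × 173 × 425 = 0.1397 mm.
A stress of 28 MPa corresponds to the wall pushing the link back by σL/E = 28×425/(143×10³) = 0.08322 mm.
The gap must absorb the remainder: g_min = 0.1397 − 0.08322 = 0.05648 mm.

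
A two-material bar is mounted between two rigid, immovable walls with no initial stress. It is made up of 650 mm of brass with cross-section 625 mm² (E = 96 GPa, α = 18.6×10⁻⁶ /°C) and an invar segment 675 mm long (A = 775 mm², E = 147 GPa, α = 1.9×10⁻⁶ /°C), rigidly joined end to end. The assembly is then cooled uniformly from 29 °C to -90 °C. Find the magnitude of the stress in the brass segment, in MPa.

If the supports were absent, the total length change would be Σ αᵢΔT Lᵢ = 18.6×10⁻⁶×119×650 + 1.9×10⁻⁶×119×675 = 1.591 mm.
The rigid supports impose zero overall length change; the single axial force P common to all segments must satisfy P Σ Lᵢ/(AᵢEᵢ) = δ_free.
Σ Lᵢ/(AᵢEᵢ) = 650/(625×96×10³) + 675/(775×147×10³) = 1.676×10⁻⁵ mm/N.
P = 1.591 / 1.676×10⁻⁵ = 94960 N = 94.96 kN, tensile.
σ_{brass} = P / A = 94960 / 625 = 151.9 MPa.

σ ≈ 152 MPa (tensile)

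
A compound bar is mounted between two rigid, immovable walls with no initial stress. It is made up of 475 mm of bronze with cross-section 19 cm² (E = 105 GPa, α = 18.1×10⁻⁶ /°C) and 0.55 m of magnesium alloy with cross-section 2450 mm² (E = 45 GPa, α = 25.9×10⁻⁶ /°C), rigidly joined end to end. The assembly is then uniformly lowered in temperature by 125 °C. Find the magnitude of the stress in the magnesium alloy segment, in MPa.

Free thermal contraction of the whole bar: Σ αᵢΔT Lᵢ = 18.1×10⁻⁶×125×475 + 25.9×10⁻⁶×125×550 = 2.855 mm.
The rigid supports impose zero overall length change; the single axial force P common to all segments must satisfy P Σ Lᵢ/(AᵢEᵢ) = δ_free.
The series flexibility is Σ Lᵢ/(AᵢEᵢ) = 475/(1900×105×10³) + 550/(2450×45×10³) = 7.37×10⁻⁶ mm/N.
Hence P = δ_free / Σ(L/AE) = 2.855/7.37×10⁻⁶ = 387.4 kN (tensile).
σ_{magnesium alloy} = P / A = 387400 / 2450 = 158.1 MPa.

σ ≈ 158 MPa (tensile)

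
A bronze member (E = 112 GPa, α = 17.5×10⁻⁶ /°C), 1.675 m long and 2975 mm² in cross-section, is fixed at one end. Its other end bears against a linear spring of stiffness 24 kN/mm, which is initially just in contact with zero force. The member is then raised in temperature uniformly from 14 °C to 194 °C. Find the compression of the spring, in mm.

δ ≈ 4.71 mm

The unrestrained thermal change is αΔT L = 17.5×10⁻⁶ × 180 × 1675 = 5.276 mm.
Let P be the compressive force at the spring. The member shortens elastically by PL/(AE) and the spring compresses by P/k; together these equal δ_free.
So P = δ_free / [L/(AE) + 1/k] = 5.276 / [ 1675/(2975×112×10³) + 1/(24×10³) ].
P = 5.276 / 4.669×10⁻⁵ = 113000 N.
Spring compression = P/k = 113000/(24×10³) = 4.708 mm.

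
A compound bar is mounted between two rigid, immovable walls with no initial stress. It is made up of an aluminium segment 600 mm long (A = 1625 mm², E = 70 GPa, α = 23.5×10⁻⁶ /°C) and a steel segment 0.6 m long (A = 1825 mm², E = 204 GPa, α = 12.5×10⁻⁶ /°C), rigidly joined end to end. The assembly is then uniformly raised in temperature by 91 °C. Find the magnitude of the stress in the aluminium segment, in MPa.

σ ≈ 176 MPa (compressive)

If the supports were absent, the total length change would be Σ αᵢΔT Lᵢ = 23.5×10⁻⁶×91×600 + 12.5×10⁻⁶×91×600 = 1.966 mm.
Since the ends are fixed, an axial force P builds up, equal in every segment, with P · Σ Lᵢ/(AᵢEᵢ) = δ_free.
Σ Lᵢ/(AᵢEᵢ) = 600/(1625×70×10³) + 600/(1825×204×10³) = 6.886×10⁻⁶ mm/N.
Hence P = δ_free / Σ(L/AE) = 1.966/6.886×10⁻⁶ = 285.4 kN (compressive).
σ_{aluminium} = P / A = 285400 / 1625 = 175.7 MPa.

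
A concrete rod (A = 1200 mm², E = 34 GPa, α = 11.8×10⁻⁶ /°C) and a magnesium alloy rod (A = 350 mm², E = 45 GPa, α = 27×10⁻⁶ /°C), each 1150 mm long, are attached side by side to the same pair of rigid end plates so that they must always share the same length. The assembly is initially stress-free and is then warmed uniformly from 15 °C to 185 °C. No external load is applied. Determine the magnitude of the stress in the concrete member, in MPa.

The magnesium alloy has the larger α, so on heating it would change length more than the concrete if both were free. The rigid plates force a common final length, so the magnesium alloy is put into compression and the concrete into tension, with equal and opposite forces P (no external load).
Equating the net (thermal + elastic) strains gives |α₁ − α₂|·ΔT = P·[1/(A₁E₁) + 1/(A₂E₂)].
|α₁ − α₂|·ΔT = 15.2×10⁻⁶ × 170 = 0.002584.
1/(A₁E₁) + 1/(A₂E₂) = 1/(1200×34×10³) + 1/(350×45×10³) = 8.8×10⁻⁸ N⁻¹.
So P = 0.002584 / 8.8×10⁻⁸ = 29.36 kN.
σ_{concrete} = P/A₁ = 29360/1200 = 24.47 MPa, tensile.

σ ≈ 24.5 MPa (tensile)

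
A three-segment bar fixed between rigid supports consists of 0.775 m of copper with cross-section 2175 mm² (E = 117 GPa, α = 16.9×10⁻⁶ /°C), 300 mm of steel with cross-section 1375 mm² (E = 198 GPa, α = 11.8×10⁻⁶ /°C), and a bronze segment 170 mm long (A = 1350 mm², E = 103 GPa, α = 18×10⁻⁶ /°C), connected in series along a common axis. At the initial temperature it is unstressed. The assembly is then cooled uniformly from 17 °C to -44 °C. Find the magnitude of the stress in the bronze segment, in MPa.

σ ≈ 166 MPa (tensile)

Free thermal contraction of the whole bar: Σ αᵢΔT Lᵢ = 16.9×10⁻⁶×61×775 + 11.8×10⁻⁶×61×300 + 18×10⁻⁶×61×170 = 1.202 mm.
Since the ends are fixed, an axial force P builds up, equal in every segment, with P · Σ Lᵢ/(AᵢEᵢ) = δ_free.
The series flexibility is Σ Lᵢ/(AᵢEᵢ) = 775/(2175×117×10³) + 300/(1375×198×10³) + 170/(1350×103×10³) = 5.37×10⁻⁶ mm/N.
So P = 1.202 / 5.37×10⁻⁶ = 223.8 kN, tensile.
σ_{bronze} = P / A = 223800 / 1350 = 165.7 MPa.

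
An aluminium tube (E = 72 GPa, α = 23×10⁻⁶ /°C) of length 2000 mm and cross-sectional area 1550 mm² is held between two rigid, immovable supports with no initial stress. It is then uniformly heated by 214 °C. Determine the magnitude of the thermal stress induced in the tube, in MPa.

σ ≈ 354 MPa (compressive)

With length fixed, the mechanical strain must cancel the thermal strain αΔT = 23×10⁻⁶ × 214 = 4922×10⁻⁶.
Hence σ = E·αΔT = 72×10³ × 4922×10⁻⁶ = 354.4 MPa, compressive.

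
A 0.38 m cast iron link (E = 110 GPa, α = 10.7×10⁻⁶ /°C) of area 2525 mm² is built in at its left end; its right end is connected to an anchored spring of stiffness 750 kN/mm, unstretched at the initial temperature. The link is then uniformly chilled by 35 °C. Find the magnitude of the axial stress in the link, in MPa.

The unrestrained thermal change is αΔT L = 10.7×10⁻⁶ × 35 × 380 = 0.1423 mm.
Let P be the tensile force in the spring. The link extends elastically by PL/(AE) and the spring stretches by P/k; together these equal δ_free.
P [ L/(AE) + 1/k ] = δ_free → P [ 380/(2525×110×10³) + 1/(750×10³) ] = 0.1423.
P = 0.1423 / 2.701×10⁻⁶ = 52680 N.
σ = P/A = 52680/2525 = 20.86 MPa.

σ ≈ 20.9 MPa (tensile)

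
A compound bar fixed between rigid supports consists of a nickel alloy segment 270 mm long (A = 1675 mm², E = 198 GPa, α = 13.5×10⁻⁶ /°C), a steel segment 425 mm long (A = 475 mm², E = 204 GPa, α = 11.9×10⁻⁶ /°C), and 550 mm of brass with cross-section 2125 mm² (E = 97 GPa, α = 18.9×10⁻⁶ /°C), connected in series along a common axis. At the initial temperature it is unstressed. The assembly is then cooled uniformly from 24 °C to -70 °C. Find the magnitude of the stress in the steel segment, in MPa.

σ ≈ 480 MPa (tensile)

If the supports were absent, the total length change would be Σ αᵢΔT Lᵢ = 13.5×10⁻⁶×94×270 + 11.9×10⁻⁶×94×425 + 18.9×10⁻⁶×94×550 = 1.795 mm.
Since the ends are fixed, an axial force P builds up, equal in every segment, with P · Σ Lᵢ/(AᵢEᵢ) = δ_free.
The series flexibility is Σ Lᵢ/(AᵢEᵢ) = 270/(1675×198×10³) + 425/(475×204×10³) + 550/(2125×97×10³) = 7.868×10⁻⁶ mm/N.
So P = 1.795 / 7.868×10⁻⁶ = 228.1 kN, tensile.
σ_{steel} = P / A = 228100 / 475 = 480.3 MPa.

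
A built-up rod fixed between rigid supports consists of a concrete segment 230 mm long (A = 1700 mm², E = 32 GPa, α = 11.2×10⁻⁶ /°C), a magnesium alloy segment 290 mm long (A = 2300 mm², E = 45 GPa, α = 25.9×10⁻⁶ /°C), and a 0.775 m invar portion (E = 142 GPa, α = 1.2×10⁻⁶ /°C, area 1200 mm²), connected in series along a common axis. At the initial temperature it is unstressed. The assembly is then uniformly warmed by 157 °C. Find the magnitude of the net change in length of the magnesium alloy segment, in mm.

If the supports were absent, the total length change would be Σ αᵢΔT Lᵢ = 11.2×10⁻⁶×157×230 + 25.9×10⁻⁶×157×290 + 1.2×10⁻⁶×157×775 = 1.73 mm.
The walls prevent any net length change, so an axial force P (same in every segment) develops. Compatibility: P · Σ Lᵢ/(AᵢEᵢ) = δ_free.
Σ Lᵢ/(AᵢEᵢ) = 230/(1700×32×10³) + 290/(2300×45×10³) + 775/(1200×142×10³) = 1.158×10⁻⁵ mm/N.
So P = 1.73 / 1.158×10⁻⁵ = 149.4 kN, compressive.
For the magnesium alloy segment, free thermal change = 25.9×10⁻⁶×157×290 = 1.179 mm and elastic change from P = 149400×290/(2300×45×10³) = 0.4186 mm; these oppose, so the net change is 0.761 mm (segment lengthens).

|ΔL| ≈ 0.761 mm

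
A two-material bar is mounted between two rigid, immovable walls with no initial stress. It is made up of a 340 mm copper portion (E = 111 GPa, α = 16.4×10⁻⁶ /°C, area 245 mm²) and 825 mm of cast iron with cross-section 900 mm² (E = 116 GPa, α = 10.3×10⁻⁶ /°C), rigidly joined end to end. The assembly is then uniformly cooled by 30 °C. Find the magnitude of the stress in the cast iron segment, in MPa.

If the supports were absent, the total length change would be Σ αᵢΔT Lᵢ = 16.4×10⁻⁶×30×340 + 10.3×10⁻⁶×30×825 = 0.4222 mm.
The rigid supports impose zero overall length change; the single axial force P common to all segments must satisfy P Σ Lᵢ/(AᵢEᵢ) = δ_free.
The series flexibility is Σ Lᵢ/(AᵢEᵢ) = 340/(245×111×10³) + 825/(900×116×10³) = 2.04×10⁻⁵ mm/N.
So P = 0.4222 / 2.04×10⁻⁵ = 20.69 kN, tensile.
σ_{cast iron} = P / A = 20690 / 900 = 22.99 MPa.

σ ≈ 23 MPa (tensile)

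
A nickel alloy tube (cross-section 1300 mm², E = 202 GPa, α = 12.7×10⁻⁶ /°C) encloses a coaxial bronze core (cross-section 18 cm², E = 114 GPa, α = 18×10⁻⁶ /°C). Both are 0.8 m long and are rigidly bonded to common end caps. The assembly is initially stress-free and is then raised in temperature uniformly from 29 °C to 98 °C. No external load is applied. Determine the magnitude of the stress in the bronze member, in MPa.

σ ≈ 23.4 MPa (compressive)

Both members must finish at the same length. With the larger α, the bronze tends to over-expand; the plates restrain it, putting the bronze in compression and the nickel alloy in tension. With no external load the two internal forces are equal and opposite, magnitude P.
Setting the final lengths equal and cancelling L: (α₁ − α₂)ΔT = P/(A₁E₁) + P/(A₂E₂).
|α₁ − α₂|·ΔT = 5.3×10⁻⁶ × 69 = 0.0003657.
1/(A₁E₁) + 1/(A₂E₂) = 1/(1300×202×10³) + 1/(1800×114×10³) = 8.681×10⁻⁹ N⁻¹.
P = 0.0003657 / 8.681×10⁻⁹ = 42120 N = 42.12 kN.
σ_{bronze} = P/A₂ = 42120/1800 = 23.4 MPa, compressive.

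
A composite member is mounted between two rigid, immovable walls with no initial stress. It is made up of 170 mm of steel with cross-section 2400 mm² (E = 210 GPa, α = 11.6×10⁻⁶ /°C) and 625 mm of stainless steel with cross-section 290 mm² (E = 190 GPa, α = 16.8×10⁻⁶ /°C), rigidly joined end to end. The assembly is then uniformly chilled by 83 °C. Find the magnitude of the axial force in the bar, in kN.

With the walls removed the bar would change length by δ_free = Σ αᵢΔT Lᵢ = 11.6×10⁻⁶×83×170 + 16.8×10⁻⁶×83×625 = 1.035 mm.
The walls prevent any net length change, so an axial force P (same in every segment) develops. Compatibility: P · Σ Lᵢ/(AᵢEᵢ) = δ_free.
Σ Lᵢ/(AᵢEᵢ) = 170/(2400×210×10³) + 625/(290×190×10³) = 1.168×10⁻⁵ mm/N.
So P = 1.035 / 1.168×10⁻⁵ = 88.63 kN, tensile.

P ≈ 88.6 kN (tensile)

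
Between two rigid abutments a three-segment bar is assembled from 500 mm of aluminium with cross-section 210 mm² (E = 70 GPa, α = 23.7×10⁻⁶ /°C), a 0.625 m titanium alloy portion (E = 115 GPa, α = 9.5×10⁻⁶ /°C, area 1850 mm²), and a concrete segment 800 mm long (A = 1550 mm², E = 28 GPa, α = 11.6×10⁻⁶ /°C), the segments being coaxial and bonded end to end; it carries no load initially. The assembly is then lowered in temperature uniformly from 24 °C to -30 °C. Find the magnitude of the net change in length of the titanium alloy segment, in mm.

With the walls removed the bar would change length by δ_free = Σ αᵢΔT Lᵢ = 23.7×10⁻⁶×54×500 + 9.5×10⁻⁶×54×625 + 11.6×10⁻⁶×54×800 = 1.462 mm.
Since the ends are fixed, an axial force P builds up, equal in every segment, with P · Σ Lᵢ/(AᵢEᵢ) = δ_free.
Σ Lᵢ/(AᵢEᵢ) = 500/(210×70×10³) + 625/(1850×115×10³) + 800/(1550×28×10³) = 5.538×10⁻⁵ mm/N.
So P = 1.462 / 5.538×10⁻⁵ = 26.39 kN, tensile.
For the titanium alloy segment, free thermal change = 9.5×10⁻⁶×54×625 = 0.3206 mm and elastic change from P = 26390×625/(1850×115×10³) = 0.07753 mm; these oppose, so the net change is 0.243 mm (segment shortens).

|ΔL| ≈ 0.243 mm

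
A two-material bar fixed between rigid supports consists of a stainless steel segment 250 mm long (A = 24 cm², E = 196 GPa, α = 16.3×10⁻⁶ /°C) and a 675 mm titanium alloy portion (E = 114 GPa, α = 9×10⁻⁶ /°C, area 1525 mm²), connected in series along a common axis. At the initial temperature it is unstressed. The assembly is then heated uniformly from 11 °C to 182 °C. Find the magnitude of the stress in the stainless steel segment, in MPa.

σ ≈ 164 MPa (compressive)

Free thermal expansion of the whole bar: Σ αᵢΔT Lᵢ = 16.3×10⁻⁶×171×250 + 9×10⁻⁶×171×675 = 1.736 mm.
Since the ends are fixed, an axial force P builds up, equal in every segment, with P · Σ Lᵢ/(AᵢEᵢ) = δ_free.
Σ Lᵢ/(AᵢEᵢ) = 250/(2400×196×10³) + 675/(1525×114×10³) = 4.414×10⁻⁶ mm/N.
P = 1.736 / 4.414×10⁻⁶ = 393200 N = 393.2 kN, compressive.
σ_{stainless steel} = P / A = 393200 / 2400 = 163.8 MPa.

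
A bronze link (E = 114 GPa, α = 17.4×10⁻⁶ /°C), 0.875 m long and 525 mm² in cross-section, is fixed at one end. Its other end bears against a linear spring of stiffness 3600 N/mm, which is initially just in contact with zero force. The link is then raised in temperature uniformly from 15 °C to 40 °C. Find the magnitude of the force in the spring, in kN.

Free thermal expansion: δ_free = αΔT L = 17.4×10⁻⁶ × 25 × 875 = 0.3806 mm.
With a force P in the spring, the elastic change of the link is PL/(AE) and that of the spring is P/k; compatibility requires their sum to equal δ_free.
So P = δ_free / [L/(AE) + 1/k] = 0.3806 / [ 875/(525×114×10³) + 1/(3600) ].
P = 0.3806 / 0.0002924 = 1302 N.

P ≈ 1.3 kN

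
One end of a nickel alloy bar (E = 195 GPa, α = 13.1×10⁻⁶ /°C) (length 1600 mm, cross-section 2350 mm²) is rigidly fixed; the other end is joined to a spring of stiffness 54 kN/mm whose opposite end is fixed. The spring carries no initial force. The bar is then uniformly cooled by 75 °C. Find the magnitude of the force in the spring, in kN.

P ≈ 71.4 kN

If the spring were absent the bar would shorten by αΔT L = 13.1×10⁻⁶ × 75 × 1600 = 1.572 mm.
With a force P in the spring, the elastic change of the bar is PL/(AE) and that of the spring is P/k; compatibility requires their sum to equal δ_free.
So P = δ_free / [L/(AE) + 1/k] = 1.572 / [ 1600/(2350×195×10³) + 1/(54×10³) ].
P = 1.572 / 2.201×10⁻⁵ = 71420 N.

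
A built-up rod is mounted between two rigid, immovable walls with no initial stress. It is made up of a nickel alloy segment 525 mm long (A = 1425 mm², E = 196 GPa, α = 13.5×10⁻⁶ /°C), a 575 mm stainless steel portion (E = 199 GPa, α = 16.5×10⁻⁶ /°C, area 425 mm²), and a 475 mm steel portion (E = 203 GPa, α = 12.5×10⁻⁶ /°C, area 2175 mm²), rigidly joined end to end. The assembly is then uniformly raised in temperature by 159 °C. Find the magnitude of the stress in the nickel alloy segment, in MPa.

With the walls removed the bar would change length by δ_free = Σ αᵢΔT Lᵢ = 13.5×10⁻⁶×159×525 + 16.5×10⁻⁶×159×575 + 12.5×10⁻⁶×159×475 = 3.579 mm.
Since the ends are fixed, an axial force P builds up, equal in every segment, with P · Σ Lᵢ/(AᵢEᵢ) = δ_free.
The series flexibility is Σ Lᵢ/(AᵢEᵢ) = 525/(1425×196×10³) + 575/(425×199×10³) + 475/(2175×203×10³) = 9.754×10⁻⁶ mm/N.
P = 3.579 / 9.754×10⁻⁶ = 367000 N = 367 kN, compressive.
σ_{nickel alloy} = P / A = 367000 / 1425 = 257.5 MPa.

σ ≈ 258 MPa (compressive)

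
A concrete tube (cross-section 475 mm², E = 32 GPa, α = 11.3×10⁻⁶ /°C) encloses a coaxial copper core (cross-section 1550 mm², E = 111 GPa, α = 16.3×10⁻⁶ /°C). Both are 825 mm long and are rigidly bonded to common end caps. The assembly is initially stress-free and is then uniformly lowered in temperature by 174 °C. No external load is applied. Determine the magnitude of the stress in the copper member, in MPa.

The copper has the larger α, so on cooling it would change length more than the concrete if both were free. The rigid plates force a common final length, so the copper is put into tension and the concrete into compression, with equal and opposite forces P (no external load).
Equating the net (thermal + elastic) strains gives |α₁ − α₂|·ΔT = P·[1/(A₁E₁) + 1/(A₂E₂)].
|α₁ − α₂|·ΔT = 5×10⁻⁶ × 174 = 0.00087.
1/(A₁E₁) + 1/(A₂E₂) = 1/(475×32×10³) + 1/(1550×111×10³) = 7.16×10⁻⁸ N⁻¹.
So P = 0.00087 / 7.16×10⁻⁸ = 12.15 kN.
σ_{copper} = P/A₂ = 12150/1550 = 7.839 MPa, tensile.

σ ≈ 7.84 MPa (tensile)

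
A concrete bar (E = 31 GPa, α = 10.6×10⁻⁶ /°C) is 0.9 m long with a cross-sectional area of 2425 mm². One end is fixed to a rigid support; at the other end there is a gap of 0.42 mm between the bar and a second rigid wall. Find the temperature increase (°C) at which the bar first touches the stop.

Contact occurs when the free expansion equals the gap: αΔT L = 0.42 mm.
So ΔT = g/(αL) = 0.42/(10.6×10⁻⁶ × 900) = 44.03 °C.

ΔT ≈ 44 °C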